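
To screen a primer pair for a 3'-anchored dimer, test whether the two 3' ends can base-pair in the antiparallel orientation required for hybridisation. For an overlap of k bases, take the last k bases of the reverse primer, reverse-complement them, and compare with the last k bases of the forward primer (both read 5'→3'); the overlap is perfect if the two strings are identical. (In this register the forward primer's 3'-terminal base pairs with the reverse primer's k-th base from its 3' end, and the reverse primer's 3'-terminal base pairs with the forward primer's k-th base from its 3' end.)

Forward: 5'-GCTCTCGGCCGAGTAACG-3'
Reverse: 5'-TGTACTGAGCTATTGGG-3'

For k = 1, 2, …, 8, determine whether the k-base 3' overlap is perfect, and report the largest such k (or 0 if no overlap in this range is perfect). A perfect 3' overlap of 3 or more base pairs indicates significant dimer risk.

Last 8 bases (5'→3') — forward …GAGTAACG, reverse …CTATTGGG.
Reverse complement of the reverse primer's last 8 bases: CCCAATAG; its first k bases are the reverse complement of the reverse primer's last k bases, so a perfect k-base overlap needs the forward primer's last k bases to equal them.
Comparing (forward last k vs required): k=1: G vs C ✗; k=2: CG vs CC ✗; k=3: ACG vs CCC ✗; k=4: AACG vs CCCA ✗; k=5: TAACG vs CCCAA ✗; k=6: GTAACG vs CCCAAT ✗; k=7: AGTAACG vs CCCAATA ✗; k=8: GAGTAACG vs CCCAATAG ✗.
No overlap length from 1 to 8 is perfect, so the longest perfect 3' overlap is 0.

Longest perfect overlap: 0 complementary base pairs; below the dimer-risk threshold (threshold 3).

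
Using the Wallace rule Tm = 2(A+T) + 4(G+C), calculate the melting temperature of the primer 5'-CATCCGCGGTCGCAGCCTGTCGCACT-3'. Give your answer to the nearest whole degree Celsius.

88°C

Base counts: A=3, T=5, G=7, C=11 (length 26).
Tm = 2·(3+5) + 4·(7+11) = 2·8 + 4·18 = 16 + 72 = 88°C.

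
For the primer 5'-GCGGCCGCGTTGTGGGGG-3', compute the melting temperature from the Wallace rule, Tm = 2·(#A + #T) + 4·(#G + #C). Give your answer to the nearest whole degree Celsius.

Base counts: A=0, T=3, G=11, C=4 (length 18).
Tm = 2·(0+3) + 4·(11+4) = 2·3 + 4·15 = 6 + 60 = 66°C.

66°C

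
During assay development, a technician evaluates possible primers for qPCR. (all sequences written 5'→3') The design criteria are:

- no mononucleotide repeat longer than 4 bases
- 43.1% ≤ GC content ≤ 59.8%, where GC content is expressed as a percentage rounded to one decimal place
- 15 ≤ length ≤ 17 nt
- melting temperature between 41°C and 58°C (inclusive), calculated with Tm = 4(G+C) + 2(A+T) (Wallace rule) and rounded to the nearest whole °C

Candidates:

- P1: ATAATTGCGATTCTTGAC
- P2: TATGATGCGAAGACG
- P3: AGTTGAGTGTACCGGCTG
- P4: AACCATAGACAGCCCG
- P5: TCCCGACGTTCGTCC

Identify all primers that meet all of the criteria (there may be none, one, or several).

P2 and P4.

P1 (18 nt, A=5 T=7 G=3 C=3): longest run = 2 ✓; GC 6/18 = 33.3%, outside 43.1–59.8% ✗; length 18, outside 15–17 ✗; Tm = 2·12 + 4·6 = 48°C ✓ — fails.
P2 (15 nt, A=5 T=3 G=5 C=2): longest run = 2 ✓; GC 7/15 = 46.7% ✓; length 15 ✓; Tm = 2·8 + 4·7 = 44°C ✓ — passes.
P3 (18 nt, A=3 T=5 G=7 C=3): longest run = 2 ✓; GC 10/18 = 55.6% ✓; length 18, outside 15–17 ✗; Tm = 2·8 + 4·10 = 56°C ✓ — fails.
P4 (16 nt, A=6 T=1 G=3 C=6): longest run = 3 ✓; GC 9/16 = 56.3% ✓; length 16 ✓; Tm = 2·7 + 4·9 = 50°C ✓ — passes.
P5 (15 nt, A=1 T=4 G=3 C=7): longest run = 3 ✓; GC 10/15 = 66.7%, outside 43.1–59.8% ✗; length 15 ✓; Tm = 2·5 + 4·10 = 50°C ✓ — fails.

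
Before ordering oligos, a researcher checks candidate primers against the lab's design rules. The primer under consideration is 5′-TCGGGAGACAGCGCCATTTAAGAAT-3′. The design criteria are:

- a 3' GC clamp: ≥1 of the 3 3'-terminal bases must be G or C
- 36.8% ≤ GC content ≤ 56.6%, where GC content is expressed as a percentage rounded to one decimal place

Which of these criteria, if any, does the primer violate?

Base counts: A=8, T=5, G=7, C=5 (length 25).
GC clamp: 3' end AAT has 0 G/C, need ≥1 ✗
GC content: GC 12/25 = 48.0% ✓

Fails: GC clamp.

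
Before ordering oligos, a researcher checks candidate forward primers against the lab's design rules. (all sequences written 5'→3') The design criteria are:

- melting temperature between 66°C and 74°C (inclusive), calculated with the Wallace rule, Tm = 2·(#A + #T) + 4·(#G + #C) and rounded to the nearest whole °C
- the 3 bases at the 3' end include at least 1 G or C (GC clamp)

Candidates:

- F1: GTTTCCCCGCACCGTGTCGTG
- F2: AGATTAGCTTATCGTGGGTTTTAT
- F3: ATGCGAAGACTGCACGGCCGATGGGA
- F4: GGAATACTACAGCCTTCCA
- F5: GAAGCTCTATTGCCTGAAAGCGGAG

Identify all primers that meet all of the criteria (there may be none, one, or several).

F1 (21 nt, A=1 T=6 G=6 C=8): Tm = 2·7 + 4·14 = 70°C ✓; 3' end GTG has 2 G/C ✓ — passes.
F2 (24 nt, A=5 T=11 G=6 C=2): Tm = 2·16 + 4·8 = 64°C, outside 66–74°C ✗; 3' end TAT has 0 G/C, need ≥1 ✗ — fails.
F3 (26 nt, A=7 T=3 G=10 C=6): Tm = 2·10 + 4·16 = 84°C, outside 66–74°C ✗; 3' end GGA has 2 G/C ✓ — fails.
F4 (19 nt, A=6 T=4 G=3 C=6): Tm = 2·10 + 4·9 = 56°C, outside 66–74°C ✗; 3' end CCA has 2 G/C ✓ — fails.
F5 (25 nt, A=7 T=5 G=8 C=5): Tm = 2·12 + 4·13 = 76°C, outside 66–74°C ✗; 3' end GAG has 2 G/C ✓ — fails.

F1 only.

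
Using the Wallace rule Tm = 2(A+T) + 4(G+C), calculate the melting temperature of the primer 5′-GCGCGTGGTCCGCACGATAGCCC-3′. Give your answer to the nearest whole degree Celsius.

80°C

Base counts: A=3, T=3, G=8, C=9 (length 23).
Tm = 2·(3+3) + 4·(8+9) = 2·6 + 4·17 = 12 + 68 = 80°C.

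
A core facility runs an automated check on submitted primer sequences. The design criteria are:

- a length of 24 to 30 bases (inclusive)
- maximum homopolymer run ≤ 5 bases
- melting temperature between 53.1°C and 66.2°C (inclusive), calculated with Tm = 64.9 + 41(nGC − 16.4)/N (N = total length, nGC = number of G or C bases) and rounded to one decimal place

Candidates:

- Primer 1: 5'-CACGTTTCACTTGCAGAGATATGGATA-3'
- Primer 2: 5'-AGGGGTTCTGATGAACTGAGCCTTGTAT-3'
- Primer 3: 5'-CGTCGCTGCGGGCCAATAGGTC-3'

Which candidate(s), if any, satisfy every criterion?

Primer 1 (27 nt, A=8 T=8 G=6 C=5): length 27 ✓; longest run = 3 ✓; Tm = 64.9 + 41·(11 − 16.4)/27 = 56.7°C ✓ — passes.
Primer 2 (28 nt, A=6 T=9 G=9 C=4): length 28 ✓; longest run = 4 ✓; Tm = 64.9 + 41·(13 − 16.4)/28 = 59.9°C ✓ — passes.
Primer 3 (22 nt, A=3 T=4 G=8 C=7): length 22, outside 24–30 ✗; longest run = 3 ✓; Tm = 64.9 + 41·(15 − 16.4)/22 = 62.3°C ✓ — fails.

Primer 1 and Primer 2.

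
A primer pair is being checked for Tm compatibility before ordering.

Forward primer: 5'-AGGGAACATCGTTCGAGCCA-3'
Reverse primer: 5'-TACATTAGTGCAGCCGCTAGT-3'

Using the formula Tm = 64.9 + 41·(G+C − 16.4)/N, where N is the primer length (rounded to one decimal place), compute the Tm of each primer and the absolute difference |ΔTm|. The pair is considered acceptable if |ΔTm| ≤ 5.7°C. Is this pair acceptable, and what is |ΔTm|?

Forward: G+C = 11, N = 20 → Tm = 64.9 + 41·(11 − 16.4)/20 = 53.8°C.
Reverse: G+C = 10, N = 21 → Tm = 64.9 + 41·(10 − 16.4)/21 = 52.4°C.
|ΔTm| = |53.8 − 52.4| = 1.4°C, ≤ 5.7°C.

|ΔTm| = 1.4°C; the pair is acceptable.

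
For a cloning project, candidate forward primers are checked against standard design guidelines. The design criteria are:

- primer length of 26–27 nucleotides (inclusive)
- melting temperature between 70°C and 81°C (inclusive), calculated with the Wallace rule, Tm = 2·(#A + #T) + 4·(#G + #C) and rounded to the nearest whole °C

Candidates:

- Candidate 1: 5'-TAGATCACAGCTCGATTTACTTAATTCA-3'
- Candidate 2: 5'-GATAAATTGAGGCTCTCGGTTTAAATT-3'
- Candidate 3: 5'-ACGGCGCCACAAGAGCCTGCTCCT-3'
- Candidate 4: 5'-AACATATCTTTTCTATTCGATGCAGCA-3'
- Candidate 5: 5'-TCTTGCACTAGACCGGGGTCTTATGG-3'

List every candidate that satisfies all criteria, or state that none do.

Candidate 2, Candidate 4 and Candidate 5.

Candidate 1 (28 nt, A=9 T=10 G=3 C=6): length 28, outside 26–27 ✗; Tm = 2·19 + 4·9 = 74°C ✓ — fails.
Candidate 2 (27 nt, A=8 T=10 G=6 C=3): length 27 ✓; Tm = 2·18 + 4·9 = 72°C ✓ — passes.
Candidate 3 (24 nt, A=5 T=3 G=6 C=10): length 24, outside 26–27 ✗; Tm = 2·8 + 4·16 = 80°C ✓ — fails.
Candidate 4 (27 nt, A=8 T=10 G=3 C=6): length 27 ✓; Tm = 2·18 + 4·9 = 72°C ✓ — passes.
Candidate 5 (26 nt, A=4 T=8 G=8 C=6): length 26 ✓; Tm = 2·12 + 4·14 = 80°C ✓ — passes.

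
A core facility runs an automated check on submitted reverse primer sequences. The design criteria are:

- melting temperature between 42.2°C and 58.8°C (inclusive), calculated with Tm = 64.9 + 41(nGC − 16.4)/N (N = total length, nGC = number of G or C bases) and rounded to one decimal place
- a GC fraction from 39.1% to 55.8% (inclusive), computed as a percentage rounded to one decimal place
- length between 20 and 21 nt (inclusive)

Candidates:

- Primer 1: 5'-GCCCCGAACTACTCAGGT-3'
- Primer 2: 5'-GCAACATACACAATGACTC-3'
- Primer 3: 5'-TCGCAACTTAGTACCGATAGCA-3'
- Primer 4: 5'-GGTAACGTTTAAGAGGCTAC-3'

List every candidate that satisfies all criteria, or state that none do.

Primer 1 (18 nt, A=4 T=3 G=4 C=7): Tm = 64.9 + 41·(11 − 16.4)/18 = 52.6°C ✓; GC 11/18 = 61.1%, outside 39.1–55.8% ✗; length 18, outside 20–21 ✗ — fails.
Primer 2 (19 nt, A=8 T=3 G=2 C=6): Tm = 64.9 + 41·(8 − 16.4)/19 = 46.8°C ✓; GC 8/19 = 42.1% ✓; length 19, outside 20–21 ✗ — fails.
Primer 3 (22 nt, A=7 T=5 G=4 C=6): Tm = 64.9 + 41·(10 − 16.4)/22 = 53.0°C ✓; GC 10/22 = 45.5% ✓; length 22, outside 20–21 ✗ — fails.
Primer 4 (20 nt, A=6 T=5 G=6 C=3): Tm = 64.9 + 41·(9 − 16.4)/20 = 49.7°C ✓; GC 9/20 = 45.0% ✓; length 20 ✓ — passes.

Primer 4 only.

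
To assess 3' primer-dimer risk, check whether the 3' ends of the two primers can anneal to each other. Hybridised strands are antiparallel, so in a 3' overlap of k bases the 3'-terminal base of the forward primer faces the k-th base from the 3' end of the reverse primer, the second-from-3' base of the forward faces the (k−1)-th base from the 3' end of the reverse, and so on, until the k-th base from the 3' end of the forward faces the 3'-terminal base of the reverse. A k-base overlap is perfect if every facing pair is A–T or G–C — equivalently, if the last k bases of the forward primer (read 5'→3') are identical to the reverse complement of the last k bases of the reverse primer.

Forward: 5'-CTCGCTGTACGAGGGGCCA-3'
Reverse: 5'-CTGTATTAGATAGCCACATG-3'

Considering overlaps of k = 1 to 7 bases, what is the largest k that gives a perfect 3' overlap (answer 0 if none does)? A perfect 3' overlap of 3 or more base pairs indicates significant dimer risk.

Longest perfect overlap: 2 complementary base pairs; below the dimer-risk threshold (threshold 3).

Last 7 bases (5'→3') — forward …GGGGCCA, reverse …CCACATG.
Reverse complement of the reverse primer's last 7 bases: CATGTGG; its first k bases are the reverse complement of the reverse primer's last k bases, so a perfect k-base overlap needs the forward primer's last k bases to equal them.
Comparing (forward last k vs required): k=1: A vs C ✗; k=2: CA vs CA ✓; k=3: CCA vs CAT ✗; k=4: GCCA vs CATG ✗; k=5: GGCCA vs CATGT ✗; k=6: GGGCCA vs CATGTG ✗; k=7: GGGGCCA vs CATGTGG ✗.
Only k = 2 is perfect, so the longest perfect 3' overlap is 2.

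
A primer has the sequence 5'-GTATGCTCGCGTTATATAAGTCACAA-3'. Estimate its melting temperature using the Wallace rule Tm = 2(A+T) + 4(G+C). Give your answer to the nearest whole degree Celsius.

72°C

Base counts: A=8, T=8, G=5, C=5 (length 26).
Tm = 2·(8+8) + 4·(5+5) = 2·16 + 4·10 = 32 + 40 = 72°C.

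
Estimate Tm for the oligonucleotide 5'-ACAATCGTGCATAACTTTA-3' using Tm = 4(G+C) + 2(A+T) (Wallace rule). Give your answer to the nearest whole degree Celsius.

Base counts: A=7, T=6, G=2, C=4 (length 19).
Tm = 2·(7+6) + 4·(2+4) = 2·13 + 4·6 = 26 + 24 = 50°C.

50°C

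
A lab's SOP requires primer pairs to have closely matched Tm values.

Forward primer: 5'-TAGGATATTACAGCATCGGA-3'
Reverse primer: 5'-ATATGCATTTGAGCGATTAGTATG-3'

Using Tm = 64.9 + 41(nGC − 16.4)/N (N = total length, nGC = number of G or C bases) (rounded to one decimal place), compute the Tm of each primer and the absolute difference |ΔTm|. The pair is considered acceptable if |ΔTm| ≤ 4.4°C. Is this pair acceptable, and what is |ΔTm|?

Forward: G+C = 8, N = 20 → Tm = 64.9 + 41·(8 − 16.4)/20 = 47.7°C.
Reverse: G+C = 8, N = 24 → Tm = 64.9 + 41·(8 − 16.4)/24 = 50.6°C.
|ΔTm| = |47.7 − 50.6| = 2.9°C, ≤ 4.4°C.

|ΔTm| = 2.9°C; the pair is acceptable.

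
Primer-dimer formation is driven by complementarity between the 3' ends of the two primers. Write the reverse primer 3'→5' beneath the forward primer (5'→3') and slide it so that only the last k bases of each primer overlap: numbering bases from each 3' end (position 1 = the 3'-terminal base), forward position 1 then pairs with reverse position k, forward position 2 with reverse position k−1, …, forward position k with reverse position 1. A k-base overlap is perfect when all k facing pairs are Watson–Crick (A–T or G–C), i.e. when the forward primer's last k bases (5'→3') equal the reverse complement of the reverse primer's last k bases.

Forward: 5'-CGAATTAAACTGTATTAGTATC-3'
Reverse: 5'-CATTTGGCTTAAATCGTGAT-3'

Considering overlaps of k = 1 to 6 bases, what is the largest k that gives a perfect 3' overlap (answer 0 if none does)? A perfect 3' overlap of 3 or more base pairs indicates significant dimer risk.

Last 6 bases (5'→3') — forward …AGTATC, reverse …CGTGAT.
Reverse complement of the reverse primer's last 6 bases: ATCACG; its first k bases are the reverse complement of the reverse primer's last k bases, so a perfect k-base overlap needs the forward primer's last k bases to equal them.
Comparing (forward last k vs required): k=1: C vs A ✗; k=2: TC vs AT ✗; k=3: ATC vs ATC ✓; k=4: TATC vs ATCA ✗; k=5: GTATC vs ATCAC ✗; k=6: AGTATC vs ATCACG ✗.
Only k = 3 is perfect, so the longest perfect 3' overlap is 3.

Longest perfect overlap: 3 complementary base pairs; significant dimer risk (threshold 3).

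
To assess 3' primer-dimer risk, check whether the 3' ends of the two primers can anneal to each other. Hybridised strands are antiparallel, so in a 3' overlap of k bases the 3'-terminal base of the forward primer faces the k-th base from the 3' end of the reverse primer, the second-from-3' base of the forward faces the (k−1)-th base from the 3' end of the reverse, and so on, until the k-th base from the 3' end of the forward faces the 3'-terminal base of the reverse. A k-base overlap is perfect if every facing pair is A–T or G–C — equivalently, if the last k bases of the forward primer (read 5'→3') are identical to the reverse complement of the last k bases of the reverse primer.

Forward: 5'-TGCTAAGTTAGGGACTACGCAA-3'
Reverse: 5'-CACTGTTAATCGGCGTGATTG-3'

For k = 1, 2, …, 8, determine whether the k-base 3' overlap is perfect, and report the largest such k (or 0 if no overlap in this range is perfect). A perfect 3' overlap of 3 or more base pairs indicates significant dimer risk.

Last 8 bases (5'→3') — forward …CTACGCAA, reverse …CGTGATTG.
Reverse complement of the reverse primer's last 8 bases: CAATCACG; its first k bases are the reverse complement of the reverse primer's last k bases, so a perfect k-base overlap needs the forward primer's last k bases to equal them.
Comparing (forward last k vs required): k=1: A vs C ✗; k=2: AA vs CA ✗; k=3: CAA vs CAA ✓; k=4: GCAA vs CAAT ✗; k=5: CGCAA vs CAATC ✗; k=6: ACGCAA vs CAATCA ✗; k=7: TACGCAA vs CAATCAC ✗; k=8: CTACGCAA vs CAATCACG ✗.
Only k = 3 is perfect, so the longest perfect 3' overlap is 3.

Longest perfect overlap: 3 complementary base pairs; significant dimer risk (threshold 3).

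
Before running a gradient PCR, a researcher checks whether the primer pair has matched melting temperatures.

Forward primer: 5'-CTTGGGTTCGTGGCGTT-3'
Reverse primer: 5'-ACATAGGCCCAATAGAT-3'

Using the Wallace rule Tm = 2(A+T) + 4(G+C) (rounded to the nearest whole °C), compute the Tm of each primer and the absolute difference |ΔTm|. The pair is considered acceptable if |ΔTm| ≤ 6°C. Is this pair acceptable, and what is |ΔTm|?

Forward: A=0 T=7 G=7 C=3 → Tm = 2·7 + 4·10 = 54°C.
Reverse: A=7 T=3 G=3 C=4 → Tm = 2·10 + 4·7 = 48°C.
|ΔTm| = |54 − 48| = 6°C, ≤ 6°C.

|ΔTm| = 6°C; the pair is acceptable.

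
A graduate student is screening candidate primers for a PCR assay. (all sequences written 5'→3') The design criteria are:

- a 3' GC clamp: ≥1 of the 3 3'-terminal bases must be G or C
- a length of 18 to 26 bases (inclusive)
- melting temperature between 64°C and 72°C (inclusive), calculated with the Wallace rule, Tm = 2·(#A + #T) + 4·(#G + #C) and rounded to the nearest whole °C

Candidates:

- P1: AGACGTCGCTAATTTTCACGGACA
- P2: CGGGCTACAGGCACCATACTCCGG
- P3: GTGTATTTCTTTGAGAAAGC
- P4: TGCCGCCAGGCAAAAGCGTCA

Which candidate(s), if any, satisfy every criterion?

P1 (24 nt, A=7 T=6 G=5 C=6): 3' end ACA has 1 G/C ✓; length 24 ✓; Tm = 2·13 + 4·11 = 70°C ✓ — passes.
P2 (24 nt, A=5 T=3 G=7 C=9): 3' end CGG has 3 G/C ✓; length 24 ✓; Tm = 2·8 + 4·16 = 80°C, outside 64–72°C ✗ — fails.
P3 (20 nt, A=5 T=8 G=5 C=2): 3' end AGC has 2 G/C ✓; length 20 ✓; Tm = 2·13 + 4·7 = 54°C, outside 64–72°C ✗ — fails.
P4 (21 nt, A=6 T=2 G=6 C=7): 3' end TCA has 1 G/C ✓; length 21 ✓; Tm = 2·8 + 4·13 = 68°C ✓ — passes.

P1 and P4.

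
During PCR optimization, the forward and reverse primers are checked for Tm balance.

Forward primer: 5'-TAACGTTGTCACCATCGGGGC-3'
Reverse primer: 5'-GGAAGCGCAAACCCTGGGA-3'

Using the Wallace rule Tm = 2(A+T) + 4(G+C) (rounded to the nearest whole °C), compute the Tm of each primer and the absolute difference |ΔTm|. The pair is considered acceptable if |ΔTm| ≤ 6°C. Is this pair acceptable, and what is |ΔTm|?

Forward: A=4 T=5 G=6 C=6 → Tm = 2·9 + 4·12 = 66°C.
Reverse: A=6 T=1 G=7 C=5 → Tm = 2·7 + 4·12 = 62°C.
|ΔTm| = |66 − 62| = 4°C, ≤ 6°C.

|ΔTm| = 4°C; the pair is acceptable.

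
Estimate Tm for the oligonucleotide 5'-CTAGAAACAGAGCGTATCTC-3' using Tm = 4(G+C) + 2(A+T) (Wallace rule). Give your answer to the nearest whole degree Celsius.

58°C

Base counts: A=7, T=4, G=4, C=5 (length 20).
Tm = 2·(7+4) + 4·(4+5) = 2·11 + 4·9 = 22 + 36 = 58°C.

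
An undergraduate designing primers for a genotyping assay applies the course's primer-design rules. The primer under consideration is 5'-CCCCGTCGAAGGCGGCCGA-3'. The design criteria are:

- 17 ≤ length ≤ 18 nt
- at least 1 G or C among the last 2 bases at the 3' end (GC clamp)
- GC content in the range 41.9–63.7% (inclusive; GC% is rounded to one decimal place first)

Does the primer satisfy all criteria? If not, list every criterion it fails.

Base counts: A=3, T=1, G=7, C=8 (length 19).
length: length 19, outside 17–18 ✗
GC clamp: 3' end GA has 1 G/C ✓
GC content: GC 15/19 = 78.9%, outside 41.9–63.7% ✗

Fails: length, GC content.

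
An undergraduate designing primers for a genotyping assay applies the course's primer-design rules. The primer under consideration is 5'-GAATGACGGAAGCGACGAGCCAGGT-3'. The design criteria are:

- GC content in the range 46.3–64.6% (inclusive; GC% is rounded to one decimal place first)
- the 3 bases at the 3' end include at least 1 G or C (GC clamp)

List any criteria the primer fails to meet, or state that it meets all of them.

Meets all criteria.

Base counts: A=8, T=2, G=10, C=5 (length 25).
GC content: GC 15/25 = 60.0% ✓
GC clamp: 3' end GGT has 2 G/C ✓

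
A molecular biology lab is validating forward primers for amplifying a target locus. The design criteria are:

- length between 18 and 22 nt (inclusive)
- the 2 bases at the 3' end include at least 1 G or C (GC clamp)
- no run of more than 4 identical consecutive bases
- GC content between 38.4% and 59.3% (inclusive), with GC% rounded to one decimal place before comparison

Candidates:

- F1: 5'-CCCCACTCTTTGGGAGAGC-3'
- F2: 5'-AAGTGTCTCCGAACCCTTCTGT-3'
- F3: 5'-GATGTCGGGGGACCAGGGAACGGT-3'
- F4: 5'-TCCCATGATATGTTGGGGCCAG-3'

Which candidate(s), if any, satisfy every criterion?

F2 and F4.

F1 (19 nt, A=3 T=4 G=5 C=7): length 19 ✓; 3' end GC has 2 G/C ✓; longest run = 4 ✓; GC 12/19 = 63.2%, outside 38.4–59.3% ✗ — fails.
F2 (22 nt, A=4 T=7 G=4 C=7): length 22 ✓; 3' end GT has 1 G/C ✓; longest run = 3 ✓; GC 11/22 = 50.0% ✓ — passes.
F3 (24 nt, A=5 T=3 G=12 C=4): length 24, outside 18–22 ✗; 3' end GT has 1 G/C ✓; longest run = 5, exceeds 4 ✗; GC 16/24 = 66.7%, outside 38.4–59.3% ✗ — fails.
F4 (22 nt, A=4 T=6 G=7 C=5): length 22 ✓; 3' end AG has 1 G/C ✓; longest run = 4 ✓; GC 12/22 = 54.5% ✓ — passes.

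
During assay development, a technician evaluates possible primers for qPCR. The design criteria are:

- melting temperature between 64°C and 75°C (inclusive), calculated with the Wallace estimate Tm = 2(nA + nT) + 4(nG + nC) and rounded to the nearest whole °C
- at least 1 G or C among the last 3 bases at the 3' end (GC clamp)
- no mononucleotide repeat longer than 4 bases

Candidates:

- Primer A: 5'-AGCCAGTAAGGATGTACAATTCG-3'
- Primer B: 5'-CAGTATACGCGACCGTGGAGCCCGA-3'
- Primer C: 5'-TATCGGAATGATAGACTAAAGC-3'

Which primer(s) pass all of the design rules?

Primer A only.

Primer A (23 nt, A=8 T=5 G=6 C=4): Tm = 2·13 + 4·10 = 66°C ✓; 3' end TCG has 2 G/C ✓; longest run = 2 ✓ — passes.
Primer B (25 nt, A=6 T=3 G=8 C=8): Tm = 2·9 + 4·16 = 82°C, outside 64–75°C ✗; 3' end CGA has 2 G/C ✓; longest run = 3 ✓ — fails.
Primer C (22 nt, A=9 T=5 G=5 C=3): Tm = 2·14 + 4·8 = 60°C, outside 64–75°C ✗; 3' end AGC has 2 G/C ✓; longest run = 3 ✓ — fails.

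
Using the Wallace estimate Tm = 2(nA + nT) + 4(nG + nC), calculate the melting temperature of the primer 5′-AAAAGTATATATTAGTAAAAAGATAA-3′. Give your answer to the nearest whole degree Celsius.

Base counts: A=16, T=7, G=3, C=0 (length 26).
Tm = 2·(16+7) + 4·(3+0) = 2·23 + 4·3 = 46 + 12 = 58°C.

58°C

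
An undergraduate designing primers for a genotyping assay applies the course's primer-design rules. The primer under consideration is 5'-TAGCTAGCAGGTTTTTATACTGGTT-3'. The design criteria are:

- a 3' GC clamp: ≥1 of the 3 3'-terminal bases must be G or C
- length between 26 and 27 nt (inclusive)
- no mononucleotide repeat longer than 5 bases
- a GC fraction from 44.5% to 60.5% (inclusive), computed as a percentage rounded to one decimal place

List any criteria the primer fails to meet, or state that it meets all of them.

Fails: length, GC content.

Base counts: A=5, T=11, G=6, C=3 (length 25).
GC clamp: 3' end GTT has 1 G/C ✓
length: length 25, outside 26–27 ✗
homopolymer run: longest run = 5 ✓
GC content: GC 9/25 = 36.0%, outside 44.5–60.5% ✗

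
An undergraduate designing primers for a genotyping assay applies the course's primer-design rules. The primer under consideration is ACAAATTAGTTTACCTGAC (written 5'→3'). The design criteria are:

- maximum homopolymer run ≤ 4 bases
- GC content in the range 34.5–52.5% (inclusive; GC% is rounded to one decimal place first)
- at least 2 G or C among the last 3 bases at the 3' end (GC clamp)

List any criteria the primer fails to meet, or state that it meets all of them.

Base counts: A=7, T=6, G=2, C=4 (length 19).
homopolymer run: longest run = 3 ✓
GC content: GC 6/19 = 31.6%, outside 34.5–52.5% ✗
GC clamp: 3' end GAC has 2 G/C ✓

Fails: GC content.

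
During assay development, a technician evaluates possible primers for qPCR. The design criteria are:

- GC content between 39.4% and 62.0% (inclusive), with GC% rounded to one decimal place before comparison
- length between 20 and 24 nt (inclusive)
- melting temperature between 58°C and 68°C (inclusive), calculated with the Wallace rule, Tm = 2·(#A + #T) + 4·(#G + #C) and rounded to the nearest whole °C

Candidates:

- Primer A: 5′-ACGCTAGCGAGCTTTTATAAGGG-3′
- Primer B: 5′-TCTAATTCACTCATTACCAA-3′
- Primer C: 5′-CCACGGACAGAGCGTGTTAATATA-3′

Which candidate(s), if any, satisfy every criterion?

Primer A only.

Primer A (23 nt, A=6 T=6 G=7 C=4): GC 11/23 = 47.8% ✓; length 23 ✓; Tm = 2·12 + 4·11 = 68°C ✓ — passes.
Primer B (20 nt, A=7 T=7 G=0 C=6): GC 6/20 = 30.0%, outside 39.4–62.0% ✗; length 20 ✓; Tm = 2·14 + 4·6 = 52°C, outside 58–68°C ✗ — fails.
Primer C (24 nt, A=8 T=5 G=6 C=5): GC 11/24 = 45.8% ✓; length 24 ✓; Tm = 2·13 + 4·11 = 70°C, outside 58–68°C ✗ — fails.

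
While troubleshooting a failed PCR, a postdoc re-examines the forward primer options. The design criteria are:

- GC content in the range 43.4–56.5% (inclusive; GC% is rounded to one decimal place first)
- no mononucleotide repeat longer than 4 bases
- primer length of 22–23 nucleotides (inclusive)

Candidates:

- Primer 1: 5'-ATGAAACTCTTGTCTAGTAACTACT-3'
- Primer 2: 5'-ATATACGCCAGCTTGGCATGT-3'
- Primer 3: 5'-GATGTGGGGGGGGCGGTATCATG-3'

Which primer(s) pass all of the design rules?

Primer 1 (25 nt, A=8 T=9 G=3 C=5): GC 8/25 = 32.0%, outside 43.4–56.5% ✗; longest run = 3 ✓; length 25, outside 22–23 ✗ — fails.
Primer 2 (21 nt, A=5 T=6 G=5 C=5): GC 10/21 = 47.6% ✓; longest run = 2 ✓; length 21, outside 22–23 ✗ — fails.
Primer 3 (23 nt, A=3 T=5 G=13 C=2): GC 15/23 = 65.2%, outside 43.4–56.5% ✗; longest run = 8, exceeds 4 ✗; length 23 ✓ — fails.

None of the candidates satisfy all criteria.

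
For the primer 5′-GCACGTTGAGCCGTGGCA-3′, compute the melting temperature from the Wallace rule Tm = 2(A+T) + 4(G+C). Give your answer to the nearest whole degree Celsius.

60°C

Base counts: A=3, T=3, G=7, C=5 (length 18).
Tm = 2·(3+3) + 4·(7+5) = 2·6 + 4·12 = 12 + 48 = 60°C.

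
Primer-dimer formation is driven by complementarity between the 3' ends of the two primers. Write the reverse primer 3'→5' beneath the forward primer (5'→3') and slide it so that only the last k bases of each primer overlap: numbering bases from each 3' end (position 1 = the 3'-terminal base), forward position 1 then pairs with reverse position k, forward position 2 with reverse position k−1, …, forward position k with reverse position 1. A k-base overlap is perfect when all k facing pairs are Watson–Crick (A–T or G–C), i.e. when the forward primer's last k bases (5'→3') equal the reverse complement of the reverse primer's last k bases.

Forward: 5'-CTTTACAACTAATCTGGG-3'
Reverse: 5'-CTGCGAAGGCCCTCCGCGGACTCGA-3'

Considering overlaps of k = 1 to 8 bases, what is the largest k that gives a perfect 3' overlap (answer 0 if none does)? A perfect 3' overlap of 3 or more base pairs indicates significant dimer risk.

Last 8 bases (5'→3') — forward …AATCTGGG, reverse …GGACTCGA.
Reverse complement of the reverse primer's last 8 bases: TCGAGTCC; its first k bases are the reverse complement of the reverse primer's last k bases, so a perfect k-base overlap needs the forward primer's last k bases to equal them.
Comparing (forward last k vs required): k=1: G vs T ✗; k=2: GG vs TC ✗; k=3: GGG vs TCG ✗; k=4: TGGG vs TCGA ✗; k=5: CTGGG vs TCGAG ✗; k=6: TCTGGG vs TCGAGT ✗; k=7: ATCTGGG vs TCGAGTC ✗; k=8: AATCTGGG vs TCGAGTCC ✗.
No overlap length from 1 to 8 is perfect, so the longest perfect 3' overlap is 0.

Longest perfect overlap: 0 complementary base pairs; below the dimer-risk threshold (threshold 3).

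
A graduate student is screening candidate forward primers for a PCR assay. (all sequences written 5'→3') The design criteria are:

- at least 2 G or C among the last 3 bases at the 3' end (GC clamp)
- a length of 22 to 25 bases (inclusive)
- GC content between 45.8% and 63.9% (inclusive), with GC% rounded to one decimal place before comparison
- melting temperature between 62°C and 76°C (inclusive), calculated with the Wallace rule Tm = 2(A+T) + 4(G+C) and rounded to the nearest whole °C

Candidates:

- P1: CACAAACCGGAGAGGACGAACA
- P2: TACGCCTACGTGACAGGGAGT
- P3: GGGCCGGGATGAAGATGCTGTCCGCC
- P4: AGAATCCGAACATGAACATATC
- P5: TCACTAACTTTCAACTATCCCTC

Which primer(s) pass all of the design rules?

P1 (22 nt, A=10 T=0 G=6 C=6): 3' end ACA has 1 G/C, need ≥2 ✗; length 22 ✓; GC 12/22 = 54.5% ✓; Tm = 2·10 + 4·12 = 68°C ✓ — fails.
P2 (21 nt, A=5 T=4 G=7 C=5): 3' end AGT has 1 G/C, need ≥2 ✗; length 21, outside 22–25 ✗; GC 12/21 = 57.1% ✓; Tm = 2·9 + 4·12 = 66°C ✓ — fails.
P3 (26 nt, A=4 T=4 G=11 C=7): 3' end GCC has 3 G/C ✓; length 26, outside 22–25 ✗; GC 18/26 = 69.2%, outside 45.8–63.9% ✗; Tm = 2·8 + 4·18 = 88°C, outside 62–76°C ✗ — fails.
P4 (22 nt, A=10 T=4 G=3 C=5): 3' end ATC has 1 G/C, need ≥2 ✗; length 22 ✓; GC 8/22 = 36.4%, outside 45.8–63.9% ✗; Tm = 2·14 + 4·8 = 60°C, outside 62–76°C ✗ — fails.
P5 (23 nt, A=6 T=8 G=0 C=9): 3' end CTC has 2 G/C ✓; length 23 ✓; GC 9/23 = 39.1%, outside 45.8–63.9% ✗; Tm = 2·14 + 4·9 = 64°C ✓ — fails.

None of the candidates satisfy all criteria.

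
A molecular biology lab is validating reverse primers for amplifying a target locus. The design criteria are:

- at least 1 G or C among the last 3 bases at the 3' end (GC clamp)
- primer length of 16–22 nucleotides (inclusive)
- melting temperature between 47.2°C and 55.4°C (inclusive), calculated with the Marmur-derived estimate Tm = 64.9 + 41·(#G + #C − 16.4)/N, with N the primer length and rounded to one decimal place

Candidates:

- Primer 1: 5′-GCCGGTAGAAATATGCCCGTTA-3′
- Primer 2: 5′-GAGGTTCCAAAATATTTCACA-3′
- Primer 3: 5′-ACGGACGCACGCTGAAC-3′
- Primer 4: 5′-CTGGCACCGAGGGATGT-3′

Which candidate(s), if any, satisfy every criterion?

Primer 1 (22 nt, A=6 T=5 G=6 C=5): 3' end TTA has 0 G/C, need ≥1 ✗; length 22 ✓; Tm = 64.9 + 41·(11 − 16.4)/22 = 54.8°C ✓ — fails.
Primer 2 (21 nt, A=8 T=6 G=3 C=4): 3' end ACA has 1 G/C ✓; length 21 ✓; Tm = 64.9 + 41·(7 − 16.4)/21 = 46.5°C, outside 47.2–55.4°C ✗ — fails.
Primer 3 (17 nt, A=5 T=1 G=5 C=6): 3' end AAC has 1 G/C ✓; length 17 ✓; Tm = 64.9 + 41·(11 − 16.4)/17 = 51.9°C ✓ — passes.
Primer 4 (17 nt, A=3 T=3 G=7 C=4): 3' end TGT has 1 G/C ✓; length 17 ✓; Tm = 64.9 + 41·(11 − 16.4)/17 = 51.9°C ✓ — passes.

Primer 3 and Primer 4.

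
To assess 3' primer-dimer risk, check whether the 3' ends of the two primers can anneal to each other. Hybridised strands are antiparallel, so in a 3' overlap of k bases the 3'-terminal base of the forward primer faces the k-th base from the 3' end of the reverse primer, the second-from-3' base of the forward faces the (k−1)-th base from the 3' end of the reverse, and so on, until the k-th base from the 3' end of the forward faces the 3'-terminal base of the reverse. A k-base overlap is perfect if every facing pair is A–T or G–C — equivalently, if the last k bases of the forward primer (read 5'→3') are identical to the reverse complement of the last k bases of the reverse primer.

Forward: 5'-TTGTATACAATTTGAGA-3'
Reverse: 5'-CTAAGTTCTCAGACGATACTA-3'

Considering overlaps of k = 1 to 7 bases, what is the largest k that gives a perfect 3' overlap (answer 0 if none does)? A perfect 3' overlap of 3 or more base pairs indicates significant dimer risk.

Longest perfect overlap: 0 complementary base pairs; below the dimer-risk threshold (threshold 3).

Last 7 bases (5'→3') — forward …TTTGAGA, reverse …GATACTA.
Reverse complement of the reverse primer's last 7 bases: TAGTATC; its first k bases are the reverse complement of the reverse primer's last k bases, so a perfect k-base overlap needs the forward primer's last k bases to equal them.
Comparing (forward last k vs required): k=1: A vs T ✗; k=2: GA vs TA ✗; k=3: AGA vs TAG ✗; k=4: GAGA vs TAGT ✗; k=5: TGAGA vs TAGTA ✗; k=6: TTGAGA vs TAGTAT ✗; k=7: TTTGAGA vs TAGTATC ✗.
No overlap length from 1 to 7 is perfect, so the longest perfect 3' overlap is 0.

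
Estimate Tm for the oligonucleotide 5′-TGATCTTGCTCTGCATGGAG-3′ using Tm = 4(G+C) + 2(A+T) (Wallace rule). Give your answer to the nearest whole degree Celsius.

Base counts: A=3, T=7, G=6, C=4 (length 20).
Tm = 2·(3+7) + 4·(6+4) = 2·10 + 4·10 = 20 + 40 = 60°C.

60°C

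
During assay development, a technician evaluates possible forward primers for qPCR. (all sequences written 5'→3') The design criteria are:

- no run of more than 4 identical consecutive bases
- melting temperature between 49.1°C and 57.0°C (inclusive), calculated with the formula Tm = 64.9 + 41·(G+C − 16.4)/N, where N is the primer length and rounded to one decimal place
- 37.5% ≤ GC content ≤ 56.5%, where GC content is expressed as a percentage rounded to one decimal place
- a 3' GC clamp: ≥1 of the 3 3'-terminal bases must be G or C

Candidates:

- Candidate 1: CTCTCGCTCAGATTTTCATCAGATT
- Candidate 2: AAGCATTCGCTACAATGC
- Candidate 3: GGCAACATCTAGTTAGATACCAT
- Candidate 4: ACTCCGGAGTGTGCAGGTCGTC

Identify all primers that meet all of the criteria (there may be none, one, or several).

Candidate 3 only.

Candidate 1 (25 nt, A=5 T=10 G=3 C=7): longest run = 4 ✓; Tm = 64.9 + 41·(10 − 16.4)/25 = 54.4°C ✓; GC 10/25 = 40.0% ✓; 3' end ATT has 0 G/C, need ≥1 ✗ — fails.
Candidate 2 (18 nt, A=6 T=4 G=3 C=5): longest run = 2 ✓; Tm = 64.9 + 41·(8 − 16.4)/18 = 45.8°C, outside 49.1–57.0°C ✗; GC 8/18 = 44.4% ✓; 3' end TGC has 2 G/C ✓ — fails.
Candidate 3 (23 nt, A=8 T=6 G=4 C=5): longest run = 2 ✓; Tm = 64.9 + 41·(9 − 16.4)/23 = 51.7°C ✓; GC 9/23 = 39.1% ✓; 3' end CAT has 1 G/C ✓ — passes.
Candidate 4 (22 nt, A=3 T=5 G=8 C=6): longest run = 2 ✓; Tm = 64.9 + 41·(14 − 16.4)/22 = 60.4°C, outside 49.1–57.0°C ✗; GC 14/22 = 63.6%, outside 37.5–56.5% ✗; 3' end GTC has 2 G/C ✓ — fails.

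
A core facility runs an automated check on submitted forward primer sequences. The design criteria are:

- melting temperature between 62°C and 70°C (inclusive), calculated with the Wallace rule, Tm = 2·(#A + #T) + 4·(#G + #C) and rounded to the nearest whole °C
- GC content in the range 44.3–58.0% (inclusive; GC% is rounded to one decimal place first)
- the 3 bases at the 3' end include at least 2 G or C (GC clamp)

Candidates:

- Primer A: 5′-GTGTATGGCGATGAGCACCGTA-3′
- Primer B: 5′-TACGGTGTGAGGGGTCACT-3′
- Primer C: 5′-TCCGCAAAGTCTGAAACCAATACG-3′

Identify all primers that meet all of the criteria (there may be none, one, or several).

Primer C only.

Primer A (22 nt, A=5 T=5 G=8 C=4): Tm = 2·10 + 4·12 = 68°C ✓; GC 12/22 = 54.5% ✓; 3' end GTA has 1 G/C, need ≥2 ✗ — fails.
Primer B (19 nt, A=3 T=5 G=8 C=3): Tm = 2·8 + 4·11 = 60°C, outside 62–70°C ✗; GC 11/19 = 57.9% ✓; 3' end ACT has 1 G/C, need ≥2 ✗ — fails.
Primer C (24 nt, A=9 T=4 G=4 C=7): Tm = 2·13 + 4·11 = 70°C ✓; GC 11/24 = 45.8% ✓; 3' end ACG has 2 G/C ✓ — passes.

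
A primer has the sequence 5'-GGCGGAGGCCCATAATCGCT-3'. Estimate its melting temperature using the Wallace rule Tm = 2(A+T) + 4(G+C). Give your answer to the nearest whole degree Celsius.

66°C

Base counts: A=4, T=3, G=7, C=6 (length 20).
Tm = 2·(4+3) + 4·(7+6) = 2·7 + 4·13 = 14 + 52 = 66°C.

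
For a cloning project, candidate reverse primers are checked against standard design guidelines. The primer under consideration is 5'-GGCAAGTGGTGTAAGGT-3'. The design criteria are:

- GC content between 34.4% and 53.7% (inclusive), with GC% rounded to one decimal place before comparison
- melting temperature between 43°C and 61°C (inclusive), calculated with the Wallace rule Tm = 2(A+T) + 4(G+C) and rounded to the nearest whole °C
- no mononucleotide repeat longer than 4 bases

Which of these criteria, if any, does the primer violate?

Meets all criteria.

Base counts: A=4, T=4, G=8, C=1 (length 17).
GC content: GC 9/17 = 52.9% ✓
Tm: Tm = 2·8 + 4·9 = 52°C ✓
homopolymer run: longest run = 2 ✓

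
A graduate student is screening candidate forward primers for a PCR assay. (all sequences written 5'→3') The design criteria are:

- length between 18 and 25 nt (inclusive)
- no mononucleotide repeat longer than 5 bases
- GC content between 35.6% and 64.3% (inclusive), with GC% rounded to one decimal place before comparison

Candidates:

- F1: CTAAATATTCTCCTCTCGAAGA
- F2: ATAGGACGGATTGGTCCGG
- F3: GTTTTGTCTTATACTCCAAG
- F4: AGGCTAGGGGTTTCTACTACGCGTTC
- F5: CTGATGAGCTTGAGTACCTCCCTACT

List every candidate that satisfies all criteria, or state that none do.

F1 (22 nt, A=7 T=7 G=2 C=6): length 22 ✓; longest run = 3 ✓; GC 8/22 = 36.4% ✓ — passes.
F2 (19 nt, A=4 T=4 G=8 C=3): length 19 ✓; longest run = 2 ✓; GC 11/19 = 57.9% ✓ — passes.
F3 (20 nt, A=4 T=9 G=3 C=4): length 20 ✓; longest run = 4 ✓; GC 7/20 = 35.0%, outside 35.6–64.3% ✗ — fails.
F4 (26 nt, A=4 T=8 G=8 C=6): length 26, outside 18–25 ✗; longest run = 4 ✓; GC 14/26 = 53.8% ✓ — fails.
F5 (26 nt, A=5 T=8 G=5 C=8): length 26, outside 18–25 ✗; longest run = 3 ✓; GC 13/26 = 50.0% ✓ — fails.

F1 and F2.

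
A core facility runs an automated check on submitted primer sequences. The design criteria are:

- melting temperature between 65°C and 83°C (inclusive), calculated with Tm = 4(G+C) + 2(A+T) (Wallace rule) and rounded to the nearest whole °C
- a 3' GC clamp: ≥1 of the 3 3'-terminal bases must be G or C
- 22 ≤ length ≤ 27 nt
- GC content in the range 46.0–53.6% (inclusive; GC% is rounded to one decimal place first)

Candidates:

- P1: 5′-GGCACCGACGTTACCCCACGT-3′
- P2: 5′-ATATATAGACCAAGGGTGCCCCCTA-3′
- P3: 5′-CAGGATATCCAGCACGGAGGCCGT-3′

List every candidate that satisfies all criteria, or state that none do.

P1 (21 nt, A=4 T=3 G=5 C=9): Tm = 2·7 + 4·14 = 70°C ✓; 3' end CGT has 2 G/C ✓; length 21, outside 22–27 ✗; GC 14/21 = 66.7%, outside 46.0–53.6% ✗ — fails.
P2 (25 nt, A=8 T=5 G=5 C=7): Tm = 2·13 + 4·12 = 74°C ✓; 3' end CTA has 1 G/C ✓; length 25 ✓; GC 12/25 = 48.0% ✓ — passes.
P3 (24 nt, A=6 T=3 G=8 C=7): Tm = 2·9 + 4·15 = 78°C ✓; 3' end CGT has 2 G/C ✓; length 24 ✓; GC 15/24 = 62.5%, outside 46.0–53.6% ✗ — fails.

P2 only.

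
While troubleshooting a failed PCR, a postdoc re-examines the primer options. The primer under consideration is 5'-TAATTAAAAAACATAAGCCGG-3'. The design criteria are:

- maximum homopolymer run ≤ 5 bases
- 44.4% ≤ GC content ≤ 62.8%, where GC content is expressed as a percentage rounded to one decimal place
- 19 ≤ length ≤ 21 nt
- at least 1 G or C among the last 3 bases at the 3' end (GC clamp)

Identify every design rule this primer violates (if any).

Fails: homopolymer run, GC content.

Base counts: A=11, T=4, G=3, C=3 (length 21).
homopolymer run: longest run = 6, exceeds 5 ✗
GC content: GC 6/21 = 28.6%, outside 44.4–62.8% ✗
length: length 21 ✓
GC clamp: 3' end CGG has 3 G/C ✓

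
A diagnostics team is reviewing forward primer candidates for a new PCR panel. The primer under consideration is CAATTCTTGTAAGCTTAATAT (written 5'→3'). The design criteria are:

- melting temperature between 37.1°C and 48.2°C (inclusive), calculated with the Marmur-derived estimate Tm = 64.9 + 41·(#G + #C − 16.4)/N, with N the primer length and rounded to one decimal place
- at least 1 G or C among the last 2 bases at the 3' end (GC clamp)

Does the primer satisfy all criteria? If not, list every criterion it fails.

Base counts: A=7, T=9, G=2, C=3 (length 21).
Tm: Tm = 64.9 + 41·(5 − 16.4)/21 = 42.6°C ✓
GC clamp: 3' end AT has 0 G/C, need ≥1 ✗

Fails: GC clamp.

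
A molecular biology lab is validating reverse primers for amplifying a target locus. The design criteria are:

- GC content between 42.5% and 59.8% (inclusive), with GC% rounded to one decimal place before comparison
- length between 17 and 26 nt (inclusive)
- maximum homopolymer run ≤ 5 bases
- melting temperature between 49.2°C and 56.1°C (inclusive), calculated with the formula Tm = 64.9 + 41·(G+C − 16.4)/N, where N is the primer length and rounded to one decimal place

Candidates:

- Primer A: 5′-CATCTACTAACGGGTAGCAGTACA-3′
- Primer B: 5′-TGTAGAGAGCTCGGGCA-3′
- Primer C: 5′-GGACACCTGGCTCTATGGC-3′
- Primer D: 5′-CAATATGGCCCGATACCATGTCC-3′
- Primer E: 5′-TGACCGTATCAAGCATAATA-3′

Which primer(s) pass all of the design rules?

Primer A (24 nt, A=8 T=5 G=5 C=6): GC 11/24 = 45.8% ✓; length 24 ✓; longest run = 3 ✓; Tm = 64.9 + 41·(11 − 16.4)/24 = 55.7°C ✓ — passes.
Primer B (17 nt, A=4 T=3 G=7 C=3): GC 10/17 = 58.8% ✓; length 17 ✓; longest run = 3 ✓; Tm = 64.9 + 41·(10 − 16.4)/17 = 49.5°C ✓ — passes.
Primer C (19 nt, A=3 T=4 G=6 C=6): GC 12/19 = 63.2%, outside 42.5–59.8% ✗; length 19 ✓; longest run = 2 ✓; Tm = 64.9 + 41·(12 − 16.4)/19 = 55.4°C ✓ — fails.
Primer D (23 nt, A=6 T=5 G=4 C=8): GC 12/23 = 52.2% ✓; length 23 ✓; longest run = 3 ✓; Tm = 64.9 + 41·(12 − 16.4)/23 = 57.1°C, outside 49.2–56.1°C ✗ — fails.
Primer E (20 nt, A=8 T=5 G=3 C=4): GC 7/20 = 35.0%, outside 42.5–59.8% ✗; length 20 ✓; longest run = 2 ✓; Tm = 64.9 + 41·(7 − 16.4)/20 = 45.6°C, outside 49.2–56.1°C ✗ — fails.

Primer A and Primer B.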